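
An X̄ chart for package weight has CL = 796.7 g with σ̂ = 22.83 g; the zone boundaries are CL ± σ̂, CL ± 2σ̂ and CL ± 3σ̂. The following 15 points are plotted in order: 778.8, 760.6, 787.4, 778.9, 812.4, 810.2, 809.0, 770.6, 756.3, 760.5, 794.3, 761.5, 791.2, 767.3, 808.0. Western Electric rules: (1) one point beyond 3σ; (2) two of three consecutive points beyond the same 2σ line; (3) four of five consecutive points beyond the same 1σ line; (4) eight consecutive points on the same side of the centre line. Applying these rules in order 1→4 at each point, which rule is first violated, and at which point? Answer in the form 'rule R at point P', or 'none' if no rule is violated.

Zone of each point (C = within 1σ̂, B = 1σ̂–2σ̂, A = 2σ̂–3σ̂, * = beyond 3σ̂; sign = side of CL): 1:-C, 2:-B, 3:-C, 4:-C, 5:+C, 6:+C, 7:+C, 8:-B, 9:-B, 10:-B, 11:-C, 12:-B, 13:-C, 14:-B, 15:+C
Rule 3 (four of five consecutive points beyond the same 1σ limit) is satisfied at point 12.

rule 3 at point 12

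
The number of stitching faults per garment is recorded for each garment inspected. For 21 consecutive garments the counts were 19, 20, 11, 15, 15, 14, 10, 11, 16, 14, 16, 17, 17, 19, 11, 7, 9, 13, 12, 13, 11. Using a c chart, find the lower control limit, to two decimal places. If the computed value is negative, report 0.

c̄ = (19 + 20 + 11 + 15 + 15 + 14 + 10 + 11 + 16 + 14 + 16 + 17 + 17 + 19 + 11 + 7 + 9 + 13 + 12 + 13 + 11) / 21 = 290 / 21 = 13.8095
LCL = c̄ − 3√c̄ = 13.8095 − 3 × 3.7161 = 2.6612

2.66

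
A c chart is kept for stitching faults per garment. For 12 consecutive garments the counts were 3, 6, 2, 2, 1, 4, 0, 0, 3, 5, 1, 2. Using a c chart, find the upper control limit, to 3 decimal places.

7.080

c̄ = (3 + 6 + 2 + 2 + 1 + 4 + 0 + 0 + 3 + 5 + 1 + 2) / 12 = 29 / 12 = 2.4167
UCL = c̄ + 3√c̄ = 2.4167 + 3 × √2.4167 = 2.4167 + 3 × 1.5546 = 7.0804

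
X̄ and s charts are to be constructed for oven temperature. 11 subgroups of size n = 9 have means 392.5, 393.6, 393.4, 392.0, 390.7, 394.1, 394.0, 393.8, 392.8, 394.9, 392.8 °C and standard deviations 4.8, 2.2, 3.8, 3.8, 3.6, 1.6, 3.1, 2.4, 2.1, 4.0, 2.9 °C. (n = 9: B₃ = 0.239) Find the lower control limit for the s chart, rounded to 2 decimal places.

s̄ = (4.8 + 2.2 + 3.8 + 3.8 + 3.6 + 1.6 + 3.1 + 2.4 + 2.1 + 4.0 + 2.9) / 11 = 3.1182
LCL_s = B₃·s̄ = 0.239 × 3.1182 = 0.7452

0.75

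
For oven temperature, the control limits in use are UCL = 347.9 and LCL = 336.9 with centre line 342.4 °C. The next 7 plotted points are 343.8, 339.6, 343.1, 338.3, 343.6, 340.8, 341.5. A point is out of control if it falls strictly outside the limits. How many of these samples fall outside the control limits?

All 7 points lie within [336.9, 347.9].

0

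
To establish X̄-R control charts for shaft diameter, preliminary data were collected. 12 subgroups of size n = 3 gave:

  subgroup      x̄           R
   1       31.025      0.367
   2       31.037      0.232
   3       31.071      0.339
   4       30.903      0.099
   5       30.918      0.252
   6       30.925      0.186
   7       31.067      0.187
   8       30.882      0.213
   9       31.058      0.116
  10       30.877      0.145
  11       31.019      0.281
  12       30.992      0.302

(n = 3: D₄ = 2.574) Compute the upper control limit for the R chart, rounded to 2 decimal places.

R̄ = (0.367 + 0.232 + 0.339 + 0.099 + 0.252 + 0.186 + 0.187 + 0.213 + 0.116 + 0.145 + 0.281 + 0.302) / 12 = 2.7190 / 12 = 0.2266
UCL_R = D₄·R̄ = 2.574 × 0.2266 = 0.5832

0.58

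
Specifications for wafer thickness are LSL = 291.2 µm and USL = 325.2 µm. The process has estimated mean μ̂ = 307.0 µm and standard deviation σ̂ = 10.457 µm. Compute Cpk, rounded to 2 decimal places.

0.50

Cpu = (USL − μ̂) / (3σ̂) = (325.2 − 307.0) / (3 × 10.457) = 0.5802; Cpl = (μ̂ − LSL) / (3σ̂) = (307.0 − 291.2) / (3 × 10.457) = 0.5036; Cpk = min(Cpu, Cpl) = 0.5036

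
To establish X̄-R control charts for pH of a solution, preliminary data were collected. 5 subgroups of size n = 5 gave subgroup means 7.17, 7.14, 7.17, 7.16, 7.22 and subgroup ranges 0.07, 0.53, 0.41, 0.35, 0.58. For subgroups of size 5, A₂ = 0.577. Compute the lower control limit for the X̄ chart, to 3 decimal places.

X̄̄ = (7.17 + 7.14 + 7.17 + 7.16 + 7.22) / 5 = 35.8600 / 5 = 7.1720
R̄ = (0.07 + 0.53 + 0.41 + 0.35 + 0.58) / 5 = 1.9400 / 5 = 0.3880
LCL = X̄̄ − A₂·R̄ = 7.1720 − 0.577 × 0.3880 = 6.9481

6.948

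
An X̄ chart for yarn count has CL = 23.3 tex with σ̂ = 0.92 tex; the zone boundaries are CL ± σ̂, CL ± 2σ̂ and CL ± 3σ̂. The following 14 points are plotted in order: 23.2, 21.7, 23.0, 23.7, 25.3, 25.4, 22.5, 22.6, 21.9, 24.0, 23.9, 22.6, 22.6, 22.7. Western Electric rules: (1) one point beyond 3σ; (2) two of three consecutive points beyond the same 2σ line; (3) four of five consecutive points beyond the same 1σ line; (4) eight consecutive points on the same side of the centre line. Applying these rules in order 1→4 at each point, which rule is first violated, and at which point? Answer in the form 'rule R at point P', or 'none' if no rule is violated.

Zone of each point (C = within 1σ̂, B = 1σ̂–2σ̂, A = 2σ̂–3σ̂, * = beyond 3σ̂; sign = side of CL): 1:-C, 2:-B, 3:-C, 4:+C, 5:+A, 6:+A, 7:-C, 8:-C, 9:-B, 10:+C, 11:+C, 12:-C, 13:-C, 14:-C
Rule 2 (two of three consecutive points beyond the same 2σ limit) is satisfied at point 6.

rule 2 at point 6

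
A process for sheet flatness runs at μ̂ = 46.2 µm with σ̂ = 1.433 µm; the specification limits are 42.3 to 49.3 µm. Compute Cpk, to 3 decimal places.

Cpu = (USL − μ̂) / (3σ̂) = (49.3 − 46.2) / (3 × 1.433) = 0.7211; Cpl = (μ̂ − LSL) / (3σ̂) = (46.2 − 42.3) / (3 × 1.433) = 0.9072; Cpk = min(Cpu, Cpl) = 0.7211

0.721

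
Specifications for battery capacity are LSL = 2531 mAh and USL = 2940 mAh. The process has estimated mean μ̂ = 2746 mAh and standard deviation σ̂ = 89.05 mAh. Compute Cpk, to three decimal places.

Cpu = (USL − μ̂) / (3σ̂) = (2940 − 2746) / (3 × 89.05) = 0.7262; Cpl = (μ̂ − LSL) / (3σ̂) = (2746 − 2531) / (3 × 89.05) = 0.8048; Cpk = min(Cpu, Cpl) = 0.7262

0.726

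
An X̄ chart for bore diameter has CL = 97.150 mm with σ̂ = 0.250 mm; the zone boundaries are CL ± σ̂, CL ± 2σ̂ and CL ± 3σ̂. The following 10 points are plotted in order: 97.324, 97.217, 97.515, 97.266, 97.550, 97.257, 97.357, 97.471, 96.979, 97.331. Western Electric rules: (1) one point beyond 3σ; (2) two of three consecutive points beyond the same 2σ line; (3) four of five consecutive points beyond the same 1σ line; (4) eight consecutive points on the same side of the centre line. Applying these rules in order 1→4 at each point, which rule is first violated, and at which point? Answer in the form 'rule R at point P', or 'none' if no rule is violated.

Zone of each point (C = within 1σ̂, B = 1σ̂–2σ̂, A = 2σ̂–3σ̂, * = beyond 3σ̂; sign = side of CL): 1:+C, 2:+C, 3:+B, 4:+C, 5:+B, 6:+C, 7:+C, 8:+B, 9:-C, 10:+C
Rule 4 (eight consecutive points on the same side of the centre line) is satisfied at point 8.

rule 4 at point 8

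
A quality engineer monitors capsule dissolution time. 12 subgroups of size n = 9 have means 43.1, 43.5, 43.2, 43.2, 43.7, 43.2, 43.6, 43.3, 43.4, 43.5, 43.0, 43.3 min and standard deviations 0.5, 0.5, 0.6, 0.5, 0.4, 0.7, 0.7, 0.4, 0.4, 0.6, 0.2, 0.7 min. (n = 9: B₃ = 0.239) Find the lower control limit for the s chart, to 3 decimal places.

0.123

s̄ = (0.5 + 0.5 + 0.6 + 0.5 + 0.4 + 0.7 + 0.7 + 0.4 + 0.4 + 0.6 + 0.2 + 0.7) / 12 = 0.5167
LCL_s = B₃·s̄ = 0.239 × 0.5167 = 0.1235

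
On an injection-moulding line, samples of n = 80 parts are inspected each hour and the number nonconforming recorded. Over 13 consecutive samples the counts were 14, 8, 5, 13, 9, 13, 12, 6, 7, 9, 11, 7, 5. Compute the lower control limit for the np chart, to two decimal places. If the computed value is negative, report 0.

0.61

p̄ = Σdᵢ / (k·n) = 119 / (13 × 80) = 0.11442
LCL = np̄ − 3·√(np̄(1−p̄)) = 9.1538 − 3 × 2.8472 = 0.6123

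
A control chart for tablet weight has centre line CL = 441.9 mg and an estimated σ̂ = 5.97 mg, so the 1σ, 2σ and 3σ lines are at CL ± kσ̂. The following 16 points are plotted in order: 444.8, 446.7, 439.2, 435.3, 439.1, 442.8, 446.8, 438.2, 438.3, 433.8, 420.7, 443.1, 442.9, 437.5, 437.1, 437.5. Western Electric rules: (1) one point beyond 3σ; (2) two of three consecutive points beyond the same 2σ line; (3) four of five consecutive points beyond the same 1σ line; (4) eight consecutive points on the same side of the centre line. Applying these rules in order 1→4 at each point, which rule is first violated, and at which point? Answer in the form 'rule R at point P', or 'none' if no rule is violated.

rule 1 at point 11

Zone of each point (C = within 1σ̂, B = 1σ̂–2σ̂, A = 2σ̂–3σ̂, * = beyond 3σ̂; sign = side of CL): 1:+C, 2:+C, 3:-C, 4:-B, 5:-C, 6:+C, 7:+C, 8:-C, 9:-C, 10:-B, 11:-*, 12:+C, 13:+C, 14:-C, 15:-C, 16:-C
Rule 1 (one point beyond the 3σ limits) is satisfied at point 11.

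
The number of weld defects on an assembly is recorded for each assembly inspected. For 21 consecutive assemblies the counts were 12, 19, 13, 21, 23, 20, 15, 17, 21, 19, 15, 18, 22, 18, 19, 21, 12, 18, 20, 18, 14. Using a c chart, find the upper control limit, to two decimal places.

c̄ = (12 + 19 + 13 + 21 + 23 + 20 + 15 + 17 + 21 + 19 + 15 + 18 + 22 + 18 + 19 + 21 + 12 + 18 + 20 + 18 + 14) / 21 = 375 / 21 = 17.8571
UCL = c̄ + 3√c̄ = 17.8571 + 3 × √17.8571 = 17.8571 + 3 × 4.2258 = 30.5345

30.53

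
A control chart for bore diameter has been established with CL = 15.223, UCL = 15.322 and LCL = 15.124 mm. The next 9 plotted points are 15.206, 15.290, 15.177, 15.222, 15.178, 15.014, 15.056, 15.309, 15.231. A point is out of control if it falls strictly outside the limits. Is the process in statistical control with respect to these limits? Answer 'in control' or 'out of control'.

out of control

Compare each point to [15.124, 15.322]: sample 6 = 15.014 < LCL; sample 7 = 15.056 < LCL.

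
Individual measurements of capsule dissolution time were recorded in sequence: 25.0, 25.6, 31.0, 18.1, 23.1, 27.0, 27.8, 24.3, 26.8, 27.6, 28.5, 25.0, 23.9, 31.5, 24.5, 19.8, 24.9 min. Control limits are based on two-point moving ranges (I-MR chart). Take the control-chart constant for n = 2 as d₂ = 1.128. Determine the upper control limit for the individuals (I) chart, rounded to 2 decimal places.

X̄ = (25.0 + 25.6 + 31.0 + 18.1 + 23.1 + 27.0 + 27.8 + 24.3 + 26.8 + 27.6 + 28.5 + 25.0 + 23.9 + 31.5 + 24.5 + 19.8 + 24.9) / 17 = 25.5529
Moving ranges: 0.6, 5.4, 12.9, 5.0, 3.9, 0.8, 3.5, 2.5, 0.8, 0.9, 3.5, 1.1, 7.6, 7.0, 4.7, 5.1; M̄R̄ = 65.3000 / 16 = 4.0812
UCL = X̄ + 3·M̄R̄/d₂ = 25.5529 + 3 × 4.0812 / 1.128 = 36.4073

36.41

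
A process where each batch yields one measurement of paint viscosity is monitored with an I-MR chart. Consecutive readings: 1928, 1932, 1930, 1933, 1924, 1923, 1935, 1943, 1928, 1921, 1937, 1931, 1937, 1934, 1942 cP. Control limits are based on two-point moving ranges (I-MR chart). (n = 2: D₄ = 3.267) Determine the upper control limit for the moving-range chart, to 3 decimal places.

Moving ranges: 4, 2, 3, 9, 1, 12, 8, 15, 7, 16, 6, 6, 3, 8; M̄R̄ = 100.0000 / 14 = 7.1429
UCL_MR = D₄·M̄R̄ = 3.267 × 7.1429 = 23.3357

23.336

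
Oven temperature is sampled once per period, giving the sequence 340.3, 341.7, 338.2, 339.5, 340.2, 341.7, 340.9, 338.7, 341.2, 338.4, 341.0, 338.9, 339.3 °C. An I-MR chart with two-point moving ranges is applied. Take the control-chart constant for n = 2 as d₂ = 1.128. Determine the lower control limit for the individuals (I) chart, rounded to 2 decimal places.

335.17

X̄ = (340.3 + 341.7 + 338.2 + 339.5 + 340.2 + 341.7 + 340.9 + 338.7 + 341.2 + 338.4 + 341.0 + 338.9 + 339.3) / 13 = 340.0000
Moving ranges: 1.4, 3.5, 1.3, 0.7, 1.5, 0.8, 2.2, 2.5, 2.8, 2.6, 2.1, 0.4; M̄R̄ = 21.8000 / 12 = 1.8167
LCL = X̄ − 3·M̄R̄/d₂ = 340.0000 − 3 × 1.8167 / 1.128 = 335.1684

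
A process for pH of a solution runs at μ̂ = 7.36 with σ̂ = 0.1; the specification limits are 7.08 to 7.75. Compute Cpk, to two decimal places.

Cpu = (USL − μ̂) / (3σ̂) = (7.75 − 7.36) / (3 × 0.1) = 1.3000; Cpl = (μ̂ − LSL) / (3σ̂) = (7.36 − 7.08) / (3 × 0.1) = 0.9333; Cpk = min(Cpu, Cpl) = 0.9333

0.93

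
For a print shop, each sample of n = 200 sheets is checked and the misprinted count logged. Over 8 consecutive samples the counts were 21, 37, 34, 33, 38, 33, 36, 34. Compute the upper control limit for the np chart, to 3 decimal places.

p̄ = Σdᵢ / (k·n) = 266 / (8 × 200) = 0.16625
UCL = np̄ + 3·√(np̄(1−p̄)) = 33.2500 + 3 × √(33.2500×0.83375) = 33.2500 + 3 × 5.2652 = 49.0456

49.046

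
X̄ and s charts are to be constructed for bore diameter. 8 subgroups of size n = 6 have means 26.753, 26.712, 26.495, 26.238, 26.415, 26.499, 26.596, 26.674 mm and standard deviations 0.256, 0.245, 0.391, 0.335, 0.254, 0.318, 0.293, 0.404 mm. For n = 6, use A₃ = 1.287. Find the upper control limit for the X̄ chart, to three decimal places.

X̄̄ = (26.753 + 26.712 + 26.495 + 26.238 + 26.415 + 26.499 + 26.596 + 26.674) / 8 = 26.5478
s̄ = (0.256 + 0.245 + 0.391 + 0.335 + 0.254 + 0.318 + 0.293 + 0.404) / 8 = 0.3120
UCL = X̄̄ + A₃·s̄ = 26.5478 + 1.287 × 0.3120 = 26.9493

26.949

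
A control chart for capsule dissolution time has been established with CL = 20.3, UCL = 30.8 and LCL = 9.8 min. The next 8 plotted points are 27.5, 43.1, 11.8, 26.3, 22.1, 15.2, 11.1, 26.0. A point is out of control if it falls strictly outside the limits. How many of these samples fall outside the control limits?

1

Compare each point to [9.8, 30.8]: sample 2 = 43.1 > UCL.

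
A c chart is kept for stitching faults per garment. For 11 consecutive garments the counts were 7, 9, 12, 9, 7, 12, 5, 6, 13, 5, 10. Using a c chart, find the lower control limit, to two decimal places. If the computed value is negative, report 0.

0.00

c̄ = (7 + 9 + 12 + 9 + 7 + 12 + 5 + 6 + 13 + 5 + 10) / 11 = 95 / 11 = 8.6364
LCL = c̄ − 3√c̄ = 8.6364 − 3 × 2.9388 = -0.1799 → 0 (cannot be negative)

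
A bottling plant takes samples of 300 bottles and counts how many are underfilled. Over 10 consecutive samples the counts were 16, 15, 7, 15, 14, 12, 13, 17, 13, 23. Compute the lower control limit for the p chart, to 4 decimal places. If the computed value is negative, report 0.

p̄ = Σdᵢ / (k·n) = 145 / (10 × 300) = 0.04833
LCL = p̄ − 3·√(p̄(1−p̄)/n) = 0.04833 − 3 × 0.01238 = 0.01119

0.0112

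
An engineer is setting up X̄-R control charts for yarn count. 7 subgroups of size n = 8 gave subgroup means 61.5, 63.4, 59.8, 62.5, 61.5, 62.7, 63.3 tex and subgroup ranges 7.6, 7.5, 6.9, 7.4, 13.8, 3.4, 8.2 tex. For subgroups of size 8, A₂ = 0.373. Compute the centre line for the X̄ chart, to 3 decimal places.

X̄̄ = (61.5 + 63.4 + 59.8 + 62.5 + 61.5 + 62.7 + 63.3) / 7 = 434.7000 / 7 = 62.1000
CL = X̄̄ = 62.1000

62.100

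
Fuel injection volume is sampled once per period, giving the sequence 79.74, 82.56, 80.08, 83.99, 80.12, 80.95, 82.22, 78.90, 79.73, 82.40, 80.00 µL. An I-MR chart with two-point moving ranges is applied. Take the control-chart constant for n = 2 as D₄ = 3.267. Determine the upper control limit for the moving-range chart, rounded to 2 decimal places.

7.97

Moving ranges: 2.82, 2.48, 3.91, 3.87, 0.83, 1.27, 3.32, 0.83, 2.67, 2.40; M̄R̄ = 24.4000 / 10 = 2.4400
UCL_MR = D₄·M̄R̄ = 3.267 × 2.4400 = 7.9715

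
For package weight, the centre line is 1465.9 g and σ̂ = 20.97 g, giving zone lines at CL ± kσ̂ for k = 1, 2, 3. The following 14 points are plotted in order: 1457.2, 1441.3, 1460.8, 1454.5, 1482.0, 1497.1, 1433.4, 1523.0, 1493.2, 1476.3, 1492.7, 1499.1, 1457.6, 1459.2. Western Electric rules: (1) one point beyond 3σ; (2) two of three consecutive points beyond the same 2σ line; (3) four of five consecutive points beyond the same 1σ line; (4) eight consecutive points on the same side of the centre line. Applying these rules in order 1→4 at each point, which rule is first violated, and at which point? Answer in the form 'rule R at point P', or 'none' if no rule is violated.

Zone of each point (C = within 1σ̂, B = 1σ̂–2σ̂, A = 2σ̂–3σ̂, * = beyond 3σ̂; sign = side of CL): 1:-C, 2:-B, 3:-C, 4:-C, 5:+C, 6:+B, 7:-B, 8:+A, 9:+B, 10:+C, 11:+B, 12:+B, 13:-C, 14:-C
Rule 3 (four of five consecutive points beyond the same 1σ limit) is satisfied at point 12.

rule 3 at point 12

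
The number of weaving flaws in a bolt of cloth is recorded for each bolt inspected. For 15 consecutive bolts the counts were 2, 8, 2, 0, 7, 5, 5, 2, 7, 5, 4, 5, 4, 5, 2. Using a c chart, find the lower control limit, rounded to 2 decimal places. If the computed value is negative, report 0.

0.00

c̄ = (2 + 8 + 2 + 0 + 7 + 5 + 5 + 2 + 7 + 5 + 4 + 5 + 4 + 5 + 2) / 15 = 63 / 15 = 4.2000
LCL = c̄ − 3√c̄ = 4.2000 − 3 × 2.0494 = -1.9482 → 0 (cannot be negative)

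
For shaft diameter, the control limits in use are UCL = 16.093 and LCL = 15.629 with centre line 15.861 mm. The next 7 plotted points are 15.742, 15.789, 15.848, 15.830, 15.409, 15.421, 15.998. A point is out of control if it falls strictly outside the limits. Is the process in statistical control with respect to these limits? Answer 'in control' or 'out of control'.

out of control

Compare each point to [15.629, 16.093]: sample 5 = 15.409 < LCL; sample 6 = 15.421 < LCL.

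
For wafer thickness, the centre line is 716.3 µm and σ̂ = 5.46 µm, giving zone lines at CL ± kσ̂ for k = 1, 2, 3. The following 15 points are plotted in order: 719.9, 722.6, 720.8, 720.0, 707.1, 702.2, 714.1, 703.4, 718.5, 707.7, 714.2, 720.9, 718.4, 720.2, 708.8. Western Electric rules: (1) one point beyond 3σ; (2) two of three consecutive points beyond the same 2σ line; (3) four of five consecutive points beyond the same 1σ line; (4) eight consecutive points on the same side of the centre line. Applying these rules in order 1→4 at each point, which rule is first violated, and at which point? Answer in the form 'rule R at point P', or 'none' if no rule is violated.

rule 2 at point 8

Zone of each point (C = within 1σ̂, B = 1σ̂–2σ̂, A = 2σ̂–3σ̂, * = beyond 3σ̂; sign = side of CL): 1:+C, 2:+B, 3:+C, 4:+C, 5:-B, 6:-A, 7:-C, 8:-A, 9:+C, 10:-B, 11:-C, 12:+C, 13:+C, 14:+C, 15:-B
Rule 2 (two of three consecutive points beyond the same 2σ limit) is satisfied at point 8.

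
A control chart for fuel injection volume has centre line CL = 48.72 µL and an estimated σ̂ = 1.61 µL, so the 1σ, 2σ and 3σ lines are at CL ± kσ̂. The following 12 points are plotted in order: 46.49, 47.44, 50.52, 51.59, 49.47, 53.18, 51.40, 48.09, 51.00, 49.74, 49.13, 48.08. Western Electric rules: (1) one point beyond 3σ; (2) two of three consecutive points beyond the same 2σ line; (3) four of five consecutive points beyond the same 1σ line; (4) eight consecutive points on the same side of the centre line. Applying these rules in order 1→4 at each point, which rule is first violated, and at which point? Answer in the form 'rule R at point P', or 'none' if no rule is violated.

rule 3 at point 7

Zone of each point (C = within 1σ̂, B = 1σ̂–2σ̂, A = 2σ̂–3σ̂, * = beyond 3σ̂; sign = side of CL): 1:-B, 2:-C, 3:+B, 4:+B, 5:+C, 6:+A, 7:+B, 8:-C, 9:+B, 10:+C, 11:+C, 12:-C
Rule 3 (four of five consecutive points beyond the same 1σ limit) is satisfied at point 7.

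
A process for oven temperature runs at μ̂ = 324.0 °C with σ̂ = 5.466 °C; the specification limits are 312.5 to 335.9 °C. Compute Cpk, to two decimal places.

Cpu = (USL − μ̂) / (3σ̂) = (335.9 − 324.0) / (3 × 5.466) = 0.7257; Cpl = (μ̂ − LSL) / (3σ̂) = (324.0 − 312.5) / (3 × 5.466) = 0.7013; Cpk = min(Cpu, Cpl) = 0.7013

0.70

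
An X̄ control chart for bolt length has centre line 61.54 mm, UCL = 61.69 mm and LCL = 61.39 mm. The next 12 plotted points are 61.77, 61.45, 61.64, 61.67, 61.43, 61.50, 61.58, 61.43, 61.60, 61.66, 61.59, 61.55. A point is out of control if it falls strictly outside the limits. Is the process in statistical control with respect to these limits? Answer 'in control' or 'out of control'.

Compare each point to [61.39, 61.69]: sample 1 = 61.77 > UCL.

out of control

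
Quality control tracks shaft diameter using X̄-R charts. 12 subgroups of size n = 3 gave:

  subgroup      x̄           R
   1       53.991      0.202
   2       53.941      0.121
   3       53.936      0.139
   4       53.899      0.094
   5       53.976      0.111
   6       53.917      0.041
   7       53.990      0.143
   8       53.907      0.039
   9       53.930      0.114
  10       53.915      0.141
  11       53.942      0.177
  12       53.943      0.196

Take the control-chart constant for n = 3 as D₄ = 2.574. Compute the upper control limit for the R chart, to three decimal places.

0.326

R̄ = (0.202 + 0.121 + 0.139 + 0.094 + 0.111 + 0.041 + 0.143 + 0.039 + 0.114 + 0.141 + 0.177 + 0.196) / 12 = 1.5180 / 12 = 0.1265
UCL_R = D₄·R̄ = 2.574 × 0.1265 = 0.3256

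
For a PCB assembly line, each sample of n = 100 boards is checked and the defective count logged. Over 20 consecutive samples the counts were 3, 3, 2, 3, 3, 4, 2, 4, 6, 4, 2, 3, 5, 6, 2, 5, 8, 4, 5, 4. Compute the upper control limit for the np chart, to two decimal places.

9.71

p̄ = Σdᵢ / (k·n) = 78 / (20 × 100) = 0.03900
UCL = np̄ + 3·√(np̄(1−p̄)) = 3.9000 + 3 × √(3.9000×0.96100) = 3.9000 + 3 × 1.9359 = 9.7078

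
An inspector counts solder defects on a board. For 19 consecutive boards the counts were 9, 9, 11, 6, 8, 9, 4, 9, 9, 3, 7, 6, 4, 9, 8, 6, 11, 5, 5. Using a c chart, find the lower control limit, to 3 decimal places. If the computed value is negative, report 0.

0.000

c̄ = (9 + 9 + 11 + 6 + 8 + 9 + 4 + 9 + 9 + 3 + 7 + 6 + 4 + 9 + 8 + 6 + 11 + 5 + 5) / 19 = 138 / 19 = 7.2632
LCL = c̄ − 3√c̄ = 7.2632 − 3 × 2.6950 = -0.8219 → 0 (cannot be negative)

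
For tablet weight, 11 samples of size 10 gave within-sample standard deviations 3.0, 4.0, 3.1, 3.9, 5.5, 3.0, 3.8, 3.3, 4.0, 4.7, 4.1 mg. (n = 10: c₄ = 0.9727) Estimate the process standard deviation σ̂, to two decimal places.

3.96

s̄ = (3.0 + 4.0 + 3.1 + 3.9 + 5.5 + 3.0 + 3.8 + 3.3 + 4.0 + 4.7 + 4.1) / 11 = 3.8545
σ̂ = s̄ / c₄ = 3.8545 / 0.9727 = 3.9627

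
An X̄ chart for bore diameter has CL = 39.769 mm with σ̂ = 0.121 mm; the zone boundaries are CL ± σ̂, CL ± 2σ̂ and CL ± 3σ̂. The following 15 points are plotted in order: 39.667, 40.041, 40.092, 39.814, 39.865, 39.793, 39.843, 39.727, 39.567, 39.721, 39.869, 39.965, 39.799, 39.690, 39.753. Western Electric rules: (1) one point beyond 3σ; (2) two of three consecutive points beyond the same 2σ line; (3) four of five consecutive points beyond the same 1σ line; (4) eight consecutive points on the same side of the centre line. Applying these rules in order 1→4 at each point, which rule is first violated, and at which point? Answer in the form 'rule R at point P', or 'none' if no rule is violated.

Zone of each point (C = within 1σ̂, B = 1σ̂–2σ̂, A = 2σ̂–3σ̂, * = beyond 3σ̂; sign = side of CL): 1:-C, 2:+A, 3:+A, 4:+C, 5:+C, 6:+C, 7:+C, 8:-C, 9:-B, 10:-C, 11:+C, 12:+B, 13:+C, 14:-C, 15:-C
Rule 2 (two of three consecutive points beyond the same 2σ limit) is satisfied at point 3.

rule 2 at point 3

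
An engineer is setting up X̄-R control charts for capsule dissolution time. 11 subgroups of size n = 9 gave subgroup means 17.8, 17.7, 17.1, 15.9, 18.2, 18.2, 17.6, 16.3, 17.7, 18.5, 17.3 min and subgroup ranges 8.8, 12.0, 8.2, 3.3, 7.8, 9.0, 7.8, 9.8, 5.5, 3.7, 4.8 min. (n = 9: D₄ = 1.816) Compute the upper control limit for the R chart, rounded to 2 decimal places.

R̄ = (8.8 + 12.0 + 8.2 + 3.3 + 7.8 + 9.0 + 7.8 + 9.8 + 5.5 + 3.7 + 4.8) / 11 = 80.7000 / 11 = 7.3364
UCL_R = D₄·R̄ = 1.816 × 7.3364 = 13.3228

13.32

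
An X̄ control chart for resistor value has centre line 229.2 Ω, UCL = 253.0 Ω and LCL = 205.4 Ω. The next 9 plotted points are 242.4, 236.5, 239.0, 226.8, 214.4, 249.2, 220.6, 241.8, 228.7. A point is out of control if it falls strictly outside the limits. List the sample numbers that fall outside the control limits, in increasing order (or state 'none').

none

All 9 points lie within [205.4, 253.0].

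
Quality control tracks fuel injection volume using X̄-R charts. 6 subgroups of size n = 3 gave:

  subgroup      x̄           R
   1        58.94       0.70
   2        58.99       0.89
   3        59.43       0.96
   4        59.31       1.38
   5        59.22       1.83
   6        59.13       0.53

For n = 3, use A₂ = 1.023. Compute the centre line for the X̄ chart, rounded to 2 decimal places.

X̄̄ = (58.94 + 58.99 + 59.43 + 59.31 + 59.22 + 59.13) / 6 = 355.0200 / 6 = 59.1700
CL = X̄̄ = 59.1700

59.17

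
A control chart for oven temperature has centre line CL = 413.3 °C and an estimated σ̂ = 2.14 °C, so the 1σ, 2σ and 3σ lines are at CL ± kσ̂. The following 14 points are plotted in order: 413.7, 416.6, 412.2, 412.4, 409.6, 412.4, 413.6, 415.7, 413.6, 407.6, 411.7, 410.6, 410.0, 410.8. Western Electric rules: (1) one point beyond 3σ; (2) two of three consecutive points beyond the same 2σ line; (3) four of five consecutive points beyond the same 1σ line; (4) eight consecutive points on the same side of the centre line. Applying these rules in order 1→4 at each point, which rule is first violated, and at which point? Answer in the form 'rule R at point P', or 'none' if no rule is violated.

rule 3 at point 14

Zone of each point (C = within 1σ̂, B = 1σ̂–2σ̂, A = 2σ̂–3σ̂, * = beyond 3σ̂; sign = side of CL): 1:+C, 2:+B, 3:-C, 4:-C, 5:-B, 6:-C, 7:+C, 8:+B, 9:+C, 10:-A, 11:-C, 12:-B, 13:-B, 14:-B
Rule 3 (four of five consecutive points beyond the same 1σ limit) is satisfied at point 14.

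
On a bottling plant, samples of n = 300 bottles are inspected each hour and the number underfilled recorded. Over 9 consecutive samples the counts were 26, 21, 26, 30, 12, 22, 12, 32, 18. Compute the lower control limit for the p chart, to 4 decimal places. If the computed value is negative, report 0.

p̄ = Σdᵢ / (k·n) = 199 / (9 × 300) = 0.07370
LCL = p̄ − 3·√(p̄(1−p̄)/n) = 0.07370 − 3 × 0.01509 = 0.02845

0.0284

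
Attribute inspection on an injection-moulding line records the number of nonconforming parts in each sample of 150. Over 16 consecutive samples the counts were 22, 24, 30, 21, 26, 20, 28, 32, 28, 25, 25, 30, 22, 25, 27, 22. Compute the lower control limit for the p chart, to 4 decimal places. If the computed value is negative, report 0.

0.0777

p̄ = Σdᵢ / (k·n) = 407 / (16 × 150) = 0.16958
LCL = p̄ − 3·√(p̄(1−p̄)/n) = 0.16958 − 3 × 0.03064 = 0.07766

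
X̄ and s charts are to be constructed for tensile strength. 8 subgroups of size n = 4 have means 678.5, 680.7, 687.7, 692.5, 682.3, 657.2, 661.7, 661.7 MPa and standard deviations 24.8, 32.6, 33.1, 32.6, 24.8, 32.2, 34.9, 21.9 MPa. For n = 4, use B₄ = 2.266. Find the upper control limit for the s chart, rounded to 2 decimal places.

67.10

s̄ = (24.8 + 32.6 + 33.1 + 32.6 + 24.8 + 32.2 + 34.9 + 21.9) / 8 = 29.6125
UCL_s = B₄·s̄ = 2.266 × 29.6125 = 67.1019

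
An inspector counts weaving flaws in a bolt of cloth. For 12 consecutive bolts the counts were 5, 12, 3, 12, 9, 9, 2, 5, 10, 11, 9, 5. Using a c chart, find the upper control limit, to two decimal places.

c̄ = (5 + 12 + 3 + 12 + 9 + 9 + 2 + 5 + 10 + 11 + 9 + 5) / 12 = 92 / 12 = 7.6667
UCL = c̄ + 3√c̄ = 7.6667 + 3 × √7.6667 = 7.6667 + 3 × 2.7689 = 15.9733

15.97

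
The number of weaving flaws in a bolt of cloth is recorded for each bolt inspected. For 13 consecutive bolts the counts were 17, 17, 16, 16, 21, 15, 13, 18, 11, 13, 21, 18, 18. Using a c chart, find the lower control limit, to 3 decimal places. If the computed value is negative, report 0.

c̄ = (17 + 17 + 16 + 16 + 21 + 15 + 13 + 18 + 11 + 13 + 21 + 18 + 18) / 13 = 214 / 13 = 16.4615
LCL = c̄ − 3√c̄ = 16.4615 − 3 × 4.0573 = 4.2897

4.290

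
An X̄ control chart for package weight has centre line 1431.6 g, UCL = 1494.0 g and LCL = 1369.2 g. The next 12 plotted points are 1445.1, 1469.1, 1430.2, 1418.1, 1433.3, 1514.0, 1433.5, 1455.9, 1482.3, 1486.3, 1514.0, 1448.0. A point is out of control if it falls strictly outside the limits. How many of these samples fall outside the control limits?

2

Compare each point to [1369.2, 1494.0]: sample 6 = 1514.0 > UCL; sample 11 = 1514.0 > UCL.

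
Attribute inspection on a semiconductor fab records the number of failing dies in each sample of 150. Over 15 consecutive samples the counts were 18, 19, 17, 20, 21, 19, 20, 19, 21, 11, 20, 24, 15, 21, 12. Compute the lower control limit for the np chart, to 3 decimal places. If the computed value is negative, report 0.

6.394

p̄ = Σdᵢ / (k·n) = 277 / (15 × 150) = 0.12311
LCL = np̄ − 3·√(np̄(1−p̄)) = 18.4667 − 3 × 4.0241 = 6.3944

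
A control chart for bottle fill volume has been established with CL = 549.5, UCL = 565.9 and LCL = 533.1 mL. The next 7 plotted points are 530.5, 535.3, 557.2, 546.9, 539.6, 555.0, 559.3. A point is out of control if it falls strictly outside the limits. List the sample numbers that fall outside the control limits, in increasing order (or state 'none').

1

Compare each point to [533.1, 565.9]: sample 1 = 530.5 < LCL.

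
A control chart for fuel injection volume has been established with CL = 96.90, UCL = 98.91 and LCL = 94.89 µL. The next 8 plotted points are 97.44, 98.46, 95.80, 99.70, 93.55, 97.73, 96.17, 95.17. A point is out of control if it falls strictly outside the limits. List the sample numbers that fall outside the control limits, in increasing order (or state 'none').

4, 5

Compare each point to [94.89, 98.91]: sample 4 = 99.70 > UCL; sample 5 = 93.55 < LCL.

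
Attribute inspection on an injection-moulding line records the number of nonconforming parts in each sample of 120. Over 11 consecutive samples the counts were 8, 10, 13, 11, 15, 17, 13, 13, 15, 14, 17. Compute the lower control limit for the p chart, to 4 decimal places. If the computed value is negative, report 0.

p̄ = Σdᵢ / (k·n) = 146 / (11 × 120) = 0.11061
LCL = p̄ − 3·√(p̄(1−p̄)/n) = 0.11061 − 3 × 0.02863 = 0.02471

0.0247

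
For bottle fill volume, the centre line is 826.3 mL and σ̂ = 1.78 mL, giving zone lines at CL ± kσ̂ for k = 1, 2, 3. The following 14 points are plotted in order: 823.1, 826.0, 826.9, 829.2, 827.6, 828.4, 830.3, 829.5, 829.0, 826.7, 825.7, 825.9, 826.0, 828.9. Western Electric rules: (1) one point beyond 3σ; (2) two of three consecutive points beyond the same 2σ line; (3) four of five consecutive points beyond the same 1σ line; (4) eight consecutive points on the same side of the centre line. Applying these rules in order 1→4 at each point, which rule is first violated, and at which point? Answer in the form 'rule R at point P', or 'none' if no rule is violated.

Zone of each point (C = within 1σ̂, B = 1σ̂–2σ̂, A = 2σ̂–3σ̂, * = beyond 3σ̂; sign = side of CL): 1:-B, 2:-C, 3:+C, 4:+B, 5:+C, 6:+B, 7:+A, 8:+B, 9:+B, 10:+C, 11:-C, 12:-C, 13:-C, 14:+B
Rule 3 (four of five consecutive points beyond the same 1σ limit) is satisfied at point 8.

rule 3 at point 8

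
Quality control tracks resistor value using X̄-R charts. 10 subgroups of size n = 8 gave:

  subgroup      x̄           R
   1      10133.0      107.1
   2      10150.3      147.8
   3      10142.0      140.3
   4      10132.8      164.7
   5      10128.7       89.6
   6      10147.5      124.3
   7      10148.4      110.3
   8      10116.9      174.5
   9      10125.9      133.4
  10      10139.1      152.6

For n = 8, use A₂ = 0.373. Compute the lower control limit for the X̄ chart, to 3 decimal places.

X̄̄ = (10133.0 + 10150.3 + 10142.0 + 10132.8 + 10128.7 + 10147.5 + 10148.4 + 10116.9 + 10125.9 + 10139.1) / 10 = 101364.6000 / 10 = 10136.4600
R̄ = (107.1 + 147.8 + 140.3 + 164.7 + 89.6 + 124.3 + 110.3 + 174.5 + 133.4 + 152.6) / 10 = 1344.6000 / 10 = 134.4600
LCL = X̄̄ − A₂·R̄ = 10136.4600 − 0.373 × 134.4600 = 10086.3064

10086.306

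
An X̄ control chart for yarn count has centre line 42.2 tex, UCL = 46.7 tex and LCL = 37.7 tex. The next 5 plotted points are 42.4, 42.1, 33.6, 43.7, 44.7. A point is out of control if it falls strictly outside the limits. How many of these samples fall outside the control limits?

Compare each point to [37.7, 46.7]: sample 3 = 33.6 < LCL.

1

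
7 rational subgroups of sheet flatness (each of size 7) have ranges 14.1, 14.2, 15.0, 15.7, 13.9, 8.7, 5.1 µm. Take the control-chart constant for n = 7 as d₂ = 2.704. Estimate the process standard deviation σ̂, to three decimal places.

R̄ = (14.1 + 14.2 + 15.0 + 15.7 + 13.9 + 8.7 + 5.1) / 7 = 12.3857
σ̂ = R̄ / d₂ = 12.3857 / 2.704 = 4.5805

4.581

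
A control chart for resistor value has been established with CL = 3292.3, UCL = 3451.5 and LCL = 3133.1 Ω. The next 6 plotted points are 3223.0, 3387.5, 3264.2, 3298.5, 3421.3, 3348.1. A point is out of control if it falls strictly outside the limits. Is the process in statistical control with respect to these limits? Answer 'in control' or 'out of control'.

in control

All 6 points lie within [3133.1, 3451.5].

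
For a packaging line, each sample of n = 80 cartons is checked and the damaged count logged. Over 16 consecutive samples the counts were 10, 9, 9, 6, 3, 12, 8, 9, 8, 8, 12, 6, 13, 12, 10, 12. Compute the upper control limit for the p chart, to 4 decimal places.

0.2218

p̄ = Σdᵢ / (k·n) = 147 / (16 × 80) = 0.11484
UCL = p̄ + 3·√(p̄(1−p̄)/n) = 0.11484 + 3 × √(0.11484×0.88516/80) = 0.11484 + 3 × 0.03565 = 0.22178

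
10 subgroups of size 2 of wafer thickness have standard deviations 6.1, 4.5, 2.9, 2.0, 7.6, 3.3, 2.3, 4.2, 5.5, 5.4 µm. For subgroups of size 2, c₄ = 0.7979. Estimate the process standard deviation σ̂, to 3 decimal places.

s̄ = (6.1 + 4.5 + 2.9 + 2.0 + 7.6 + 3.3 + 2.3 + 4.2 + 5.5 + 5.4) / 10 = 4.3800
σ̂ = s̄ / c₄ = 4.3800 / 0.7979 = 5.4894

5.489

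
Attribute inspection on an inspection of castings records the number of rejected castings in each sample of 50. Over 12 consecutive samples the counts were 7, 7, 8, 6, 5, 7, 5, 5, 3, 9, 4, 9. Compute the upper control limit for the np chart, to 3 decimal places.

p̄ = Σdᵢ / (k·n) = 75 / (12 × 50) = 0.12500
UCL = np̄ + 3·√(np̄(1−p̄)) = 6.2500 + 3 × √(6.2500×0.87500) = 6.2500 + 3 × 2.3385 = 13.2656

13.266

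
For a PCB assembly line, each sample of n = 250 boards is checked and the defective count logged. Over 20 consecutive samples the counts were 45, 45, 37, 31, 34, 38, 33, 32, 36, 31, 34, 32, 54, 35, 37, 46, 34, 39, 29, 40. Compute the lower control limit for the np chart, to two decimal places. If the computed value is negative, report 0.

p̄ = Σdᵢ / (k·n) = 742 / (20 × 250) = 0.14840
LCL = np̄ − 3·√(np̄(1−p̄)) = 37.1000 − 3 × 5.6209 = 20.2373

20.24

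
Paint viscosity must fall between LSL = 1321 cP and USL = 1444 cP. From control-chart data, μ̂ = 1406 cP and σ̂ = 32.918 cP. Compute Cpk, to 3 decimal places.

Cpu = (USL − μ̂) / (3σ̂) = (1444 − 1406) / (3 × 32.918) = 0.3848; Cpl = (μ̂ − LSL) / (3σ̂) = (1406 − 1321) / (3 × 32.918) = 0.8607; Cpk = min(Cpu, Cpl) = 0.3848

0.385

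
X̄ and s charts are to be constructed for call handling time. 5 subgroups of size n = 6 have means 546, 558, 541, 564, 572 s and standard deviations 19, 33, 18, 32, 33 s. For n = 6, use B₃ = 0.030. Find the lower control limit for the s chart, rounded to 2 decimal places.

0.81

s̄ = (19 + 33 + 18 + 32 + 33) / 5 = 27.0000
LCL_s = B₃·s̄ = 0.030 × 27.0000 = 0.8100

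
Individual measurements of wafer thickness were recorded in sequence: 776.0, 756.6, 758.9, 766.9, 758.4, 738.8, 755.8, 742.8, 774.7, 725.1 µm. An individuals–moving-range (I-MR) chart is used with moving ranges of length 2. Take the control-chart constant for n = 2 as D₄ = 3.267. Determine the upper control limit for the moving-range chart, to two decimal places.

Moving ranges: 19.4, 2.3, 8.0, 8.5, 19.6, 17.0, 13.0, 31.9, 49.6; M̄R̄ = 169.3000 / 9 = 18.8111
UCL_MR = D₄·M̄R̄ = 3.267 × 18.8111 = 61.4559

61.46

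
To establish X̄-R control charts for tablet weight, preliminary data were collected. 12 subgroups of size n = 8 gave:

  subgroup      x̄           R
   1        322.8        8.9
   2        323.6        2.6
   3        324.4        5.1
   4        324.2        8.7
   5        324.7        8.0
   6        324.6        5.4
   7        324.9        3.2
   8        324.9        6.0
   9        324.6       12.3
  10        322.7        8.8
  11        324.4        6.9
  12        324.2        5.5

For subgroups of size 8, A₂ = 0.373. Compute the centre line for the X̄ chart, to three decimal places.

324.167

X̄̄ = (322.8 + 323.6 + 324.4 + 324.2 + 324.7 + 324.6 + 324.9 + 324.9 + 324.6 + 322.7 + 324.4 + 324.2) / 12 = 3890.0000 / 12 = 324.1667
CL = X̄̄ = 324.1667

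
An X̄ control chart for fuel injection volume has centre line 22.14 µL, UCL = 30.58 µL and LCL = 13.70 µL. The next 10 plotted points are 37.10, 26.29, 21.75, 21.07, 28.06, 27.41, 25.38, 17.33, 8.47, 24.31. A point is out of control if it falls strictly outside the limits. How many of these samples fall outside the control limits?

Compare each point to [13.70, 30.58]: sample 1 = 37.10 > UCL; sample 9 = 8.47 < LCL.

2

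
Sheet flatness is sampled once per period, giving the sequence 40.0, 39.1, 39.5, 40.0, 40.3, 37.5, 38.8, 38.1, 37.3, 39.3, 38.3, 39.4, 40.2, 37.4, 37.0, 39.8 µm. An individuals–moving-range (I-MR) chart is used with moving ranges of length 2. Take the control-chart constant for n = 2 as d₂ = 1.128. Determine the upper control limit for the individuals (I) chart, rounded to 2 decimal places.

42.17

X̄ = (40.0 + 39.1 + 39.5 + 40.0 + 40.3 + 37.5 + 38.8 + 38.1 + 37.3 + 39.3 + 38.3 + 39.4 + 40.2 + 37.4 + 37.0 + 39.8) / 16 = 38.8750
Moving ranges: 0.9, 0.4, 0.5, 0.3, 2.8, 1.3, 0.7, 0.8, 2.0, 1.0, 1.1, 0.8, 2.8, 0.4, 2.8; M̄R̄ = 18.6000 / 15 = 1.2400
UCL = X̄ + 3·M̄R̄/d₂ = 38.8750 + 3 × 1.2400 / 1.128 = 42.1729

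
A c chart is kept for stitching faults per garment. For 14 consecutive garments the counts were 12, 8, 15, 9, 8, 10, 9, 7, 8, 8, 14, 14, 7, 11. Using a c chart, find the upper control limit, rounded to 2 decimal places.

19.49

c̄ = (12 + 8 + 15 + 9 + 8 + 10 + 9 + 7 + 8 + 8 + 14 + 14 + 7 + 11) / 14 = 140 / 14 = 10.0000
UCL = c̄ + 3√c̄ = 10.0000 + 3 × √10.0000 = 10.0000 + 3 × 3.1623 = 19.4868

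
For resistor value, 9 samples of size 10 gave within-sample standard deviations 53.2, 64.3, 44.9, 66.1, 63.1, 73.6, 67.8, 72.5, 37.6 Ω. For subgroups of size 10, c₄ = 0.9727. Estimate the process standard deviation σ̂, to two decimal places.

62.04

s̄ = (53.2 + 64.3 + 44.9 + 66.1 + 63.1 + 73.6 + 67.8 + 72.5 + 37.6) / 9 = 60.3444
σ̂ = s̄ / c₄ = 60.3444 / 0.9727 = 62.0381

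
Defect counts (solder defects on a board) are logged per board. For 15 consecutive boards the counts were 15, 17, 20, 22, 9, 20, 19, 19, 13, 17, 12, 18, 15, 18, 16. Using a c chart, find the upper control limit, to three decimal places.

28.914

c̄ = (15 + 17 + 20 + 22 + 9 + 20 + 19 + 19 + 13 + 17 + 12 + 18 + 15 + 18 + 16) / 15 = 250 / 15 = 16.6667
UCL = c̄ + 3√c̄ = 16.6667 + 3 × √16.6667 = 16.6667 + 3 × 4.0825 = 28.9141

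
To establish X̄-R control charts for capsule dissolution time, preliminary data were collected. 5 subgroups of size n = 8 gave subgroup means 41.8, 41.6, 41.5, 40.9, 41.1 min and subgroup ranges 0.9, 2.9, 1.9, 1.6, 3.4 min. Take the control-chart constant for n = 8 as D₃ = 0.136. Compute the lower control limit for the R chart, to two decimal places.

0.29

R̄ = (0.9 + 2.9 + 1.9 + 1.6 + 3.4) / 5 = 10.7000 / 5 = 2.1400
LCL_R = D₃·R̄ = 0.136 × 2.1400 = 0.2910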